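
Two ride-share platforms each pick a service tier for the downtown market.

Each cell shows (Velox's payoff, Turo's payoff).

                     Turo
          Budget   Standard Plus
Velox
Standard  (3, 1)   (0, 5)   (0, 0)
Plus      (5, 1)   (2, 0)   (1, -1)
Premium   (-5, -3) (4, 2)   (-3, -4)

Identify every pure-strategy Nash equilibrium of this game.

The pure Nash equilibria are (Plus, Budget); (Premium, Standard).

(Standard, Budget): Velox can switch to Plus (3 → 5). Not NE.
(Standard, Standard): Velox can switch to Plus (0 → 2). Not NE.
(Standard, Plus): Velox can switch to Plus (0 → 1). Not NE.
(Plus, Budget): Velox gets 5, best alternative 3; Turo gets 1, best alternative 0. No profitable deviation — NE.
(Plus, Standard): Velox can switch to Premium (2 → 4). Not NE.
(Plus, Plus): Turo can switch to Budget (-1 → 1). Not NE.
(Premium, Budget): Velox can switch to Standard (-5 → 3). Not NE.
(Premium, Standard): Velox gets 4, best alternative 2; Turo gets 2, best alternative -3. No profitable deviation — NE.
(The remaining 1 profile has a profitable deviation by the same check.)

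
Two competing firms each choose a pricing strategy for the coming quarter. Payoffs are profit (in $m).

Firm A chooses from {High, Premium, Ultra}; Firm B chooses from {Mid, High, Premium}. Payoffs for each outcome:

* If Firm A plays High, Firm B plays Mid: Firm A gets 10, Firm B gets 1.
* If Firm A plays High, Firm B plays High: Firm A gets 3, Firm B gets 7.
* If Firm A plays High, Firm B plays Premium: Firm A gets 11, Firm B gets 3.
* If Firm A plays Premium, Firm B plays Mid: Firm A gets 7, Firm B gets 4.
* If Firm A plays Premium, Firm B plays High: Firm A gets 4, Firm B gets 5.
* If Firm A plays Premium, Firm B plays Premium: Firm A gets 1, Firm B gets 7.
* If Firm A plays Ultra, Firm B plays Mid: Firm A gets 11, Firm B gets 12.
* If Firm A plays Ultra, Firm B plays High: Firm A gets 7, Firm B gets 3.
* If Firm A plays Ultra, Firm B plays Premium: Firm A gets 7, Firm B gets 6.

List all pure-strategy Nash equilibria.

Firm A against Mid: payoffs 10, 7, 11 → best response Ultra.
Firm A against High: payoffs 3, 4, 7 → best response Ultra.
Firm A against Premium: payoffs 11, 1, 7 → best response High.
Firm B against High: payoffs 1, 7, 3 → best response High.
Firm B against Premium: payoffs 4, 5, 7 → best response Premium.
Firm B against Ultra: payoffs 12, 3, 6 → best response Mid.
Mutual best responses: (Ultra, Mid).

(Ultra, Mid)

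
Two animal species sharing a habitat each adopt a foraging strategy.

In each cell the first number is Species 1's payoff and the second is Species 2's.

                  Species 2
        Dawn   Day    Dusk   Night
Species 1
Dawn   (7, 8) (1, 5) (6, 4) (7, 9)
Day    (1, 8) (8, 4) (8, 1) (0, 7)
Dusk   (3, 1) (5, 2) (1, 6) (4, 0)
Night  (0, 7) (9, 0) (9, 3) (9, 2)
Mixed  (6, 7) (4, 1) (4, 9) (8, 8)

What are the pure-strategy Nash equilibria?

(Dawn, Dawn): Species 2 can switch to Night (8 → 9). Not NE.
(Dawn, Day): Species 1 can switch to Day (1 → 8). Not NE.
(Dawn, Dusk): Species 1 can switch to Day (6 → 8). Not NE.
(Dawn, Night): Species 1 can switch to Night (7 → 9). Not NE.
(Day, Dawn): Species 1 can switch to Dawn (1 → 7). Not NE.
(Day, Day): Species 1 can switch to Night (8 → 9). Not NE.
(Day, Dusk): Species 1 can switch to Night (8 → 9). Not NE.
(Day, Night): Species 1 can switch to Dawn (0 → 7). Not NE.
(Dusk, Dawn): Species 1 can switch to Dawn (3 → 7). Not NE.
(Dusk, Day): Species 1 can switch to Day (5 → 8). Not NE.
(The remaining 10 profiles each have a profitable deviation by the same check.)

There is no pure-strategy Nash equilibrium.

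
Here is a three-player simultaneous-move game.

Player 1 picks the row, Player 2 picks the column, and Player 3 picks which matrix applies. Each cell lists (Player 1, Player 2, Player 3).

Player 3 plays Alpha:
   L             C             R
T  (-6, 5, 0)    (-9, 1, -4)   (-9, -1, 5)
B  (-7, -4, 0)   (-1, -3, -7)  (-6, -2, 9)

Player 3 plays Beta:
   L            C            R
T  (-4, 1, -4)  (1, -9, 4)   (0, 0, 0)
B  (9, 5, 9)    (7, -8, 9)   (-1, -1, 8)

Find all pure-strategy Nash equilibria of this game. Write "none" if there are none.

Player 1 against (L, Alpha): payoffs -6, -7 → best response T.
Player 1 against (L, Beta): payoffs -4, 9 → best response B.
Player 1 against (C, Alpha): payoffs -9, -1 → best response B.
Player 1 against (C, Beta): payoffs 1, 7 → best response B.
Player 1 against (R, Alpha): payoffs -9, -6 → best response B.
Player 1 against (R, Beta): payoffs 0, -1 → best response T.
Player 2 against (T, Alpha): payoffs 5, 1, -1 → best response L.
Player 2 against (T, Beta): payoffs 1, -9, 0 → best response L.
Player 2 against (B, Alpha): payoffs -4, -3, -2 → best response R.
Player 2 against (B, Beta): payoffs 5, -8, -1 → best response L.
Player 3 against (T, L): payoffs 0, -4 → best response Alpha.
Player 3 against (T, C): payoffs -4, 4 → best response Beta.
Player 3 against (T, R): payoffs 5, 0 → best response Alpha.
Player 3 against (B, L): payoffs 0, 9 → best response Beta.
Player 3 against (B, C): payoffs -7, 9 → best response Beta.
Player 3 against (B, R): payoffs 9, 8 → best response Alpha.
Mutual best responses: (T, L, Alpha); (B, L, Beta); (B, R, Alpha).

Pure-strategy Nash equilibria: (T, L, Alpha) and (B, L, Beta) and (B, R, Alpha)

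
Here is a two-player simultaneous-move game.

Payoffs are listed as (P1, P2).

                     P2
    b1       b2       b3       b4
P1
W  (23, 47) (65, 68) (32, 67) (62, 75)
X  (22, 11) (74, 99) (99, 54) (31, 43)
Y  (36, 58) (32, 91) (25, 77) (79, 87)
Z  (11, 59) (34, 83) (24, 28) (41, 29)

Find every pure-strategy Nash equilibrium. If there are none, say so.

The unique pure-strategy Nash equilibrium is (X, b2).

(W, b1): P1 can switch to Y (23 → 36). Not NE.
(W, b2): P1 can switch to X (65 → 74). Not NE.
(W, b3): P1 can switch to X (32 → 99). Not NE.
(W, b4): P1 can switch to Y (62 → 79). Not NE.
(X, b1): P1 can switch to W (22 → 23). Not NE.
(X, b2): P1 gets 74, best alternative 65; P2 gets 99, best alternative 54. No profitable deviation — NE.
(X, b3): P2 can switch to b2 (54 → 99). Not NE.
(X, b4): P1 can switch to W (31 → 62). Not NE.
(Y, b1): P2 can switch to b2 (58 → 91). Not NE.
(The remaining 7 profiles each have a profitable deviation by the same check.)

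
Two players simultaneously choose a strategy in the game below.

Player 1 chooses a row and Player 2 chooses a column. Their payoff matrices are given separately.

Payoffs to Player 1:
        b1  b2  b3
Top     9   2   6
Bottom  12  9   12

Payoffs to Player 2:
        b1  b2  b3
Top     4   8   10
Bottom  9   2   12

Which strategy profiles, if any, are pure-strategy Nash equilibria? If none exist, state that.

The unique pure-strategy Nash equilibrium is (Bottom, b3).

(Top, b1): Player 1 can switch to Bottom (9 → 12). Not NE.
(Top, b2): Player 1 can switch to Bottom (2 → 9). Not NE.
(Top, b3): Player 1 can switch to Bottom (6 → 12). Not NE.
(Bottom, b1): Player 2 can switch to b3 (9 → 12). Not NE.
(Bottom, b2): Player 2 can switch to b1 (2 → 9). Not NE.
(Bottom, b3): Player 1 gets 12, best alternative 6; Player 2 gets 12, best alternative 9. No profitable deviation — NE.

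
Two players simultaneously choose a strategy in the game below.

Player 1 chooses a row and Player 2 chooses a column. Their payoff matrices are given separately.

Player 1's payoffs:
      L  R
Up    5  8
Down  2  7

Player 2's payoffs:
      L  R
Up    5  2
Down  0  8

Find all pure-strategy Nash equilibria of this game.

Check each profile: it is a Nash equilibrium iff no player can strictly gain by switching unilaterally.
(Up, L): Player 1 gets 5, best alternative 2; Player 2 gets 5, best alternative 2. No profitable deviation — NE.
(Up, R): Player 2 can switch to L (2 → 5). Not NE.
(Down, L): Player 1 can switch to Up (2 → 5). Not NE.
(Down, R): Player 1 can switch to Up (7 → 8). Not NE.

The unique pure-strategy Nash equilibrium is (Up, L).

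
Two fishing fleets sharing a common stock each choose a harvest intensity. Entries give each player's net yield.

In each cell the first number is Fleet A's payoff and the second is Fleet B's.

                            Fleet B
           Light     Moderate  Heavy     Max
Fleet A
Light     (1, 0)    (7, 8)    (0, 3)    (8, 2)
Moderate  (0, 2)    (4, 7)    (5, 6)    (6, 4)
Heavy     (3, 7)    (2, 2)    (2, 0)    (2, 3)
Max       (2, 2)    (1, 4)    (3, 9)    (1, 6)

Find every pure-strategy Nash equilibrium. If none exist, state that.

The pure Nash equilibria are (Light, Moderate); (Heavy, Light).

For each player, find the best response to each opponent profile; mutual best responses are the pure NE.
Fleet A against Light: payoffs 1, 0, 3, 2 → best response Heavy.
Fleet A against Moderate: payoffs 7, 4, 2, 1 → best response Light.
Fleet A against Heavy: payoffs 0, 5, 2, 3 → best response Moderate.
Fleet A against Max: payoffs 8, 6, 2, 1 → best response Light.
Fleet B against Light: payoffs 0, 8, 3, 2 → best response Moderate.
Fleet B against Moderate: payoffs 2, 7, 6, 4 → best response Moderate.
Fleet B against Heavy: payoffs 7, 2, 0, 3 → best response Light.
Fleet B against Max: payoffs 2, 4, 9, 6 → best response Heavy.
Mutual best responses: (Light, Moderate); (Heavy, Light).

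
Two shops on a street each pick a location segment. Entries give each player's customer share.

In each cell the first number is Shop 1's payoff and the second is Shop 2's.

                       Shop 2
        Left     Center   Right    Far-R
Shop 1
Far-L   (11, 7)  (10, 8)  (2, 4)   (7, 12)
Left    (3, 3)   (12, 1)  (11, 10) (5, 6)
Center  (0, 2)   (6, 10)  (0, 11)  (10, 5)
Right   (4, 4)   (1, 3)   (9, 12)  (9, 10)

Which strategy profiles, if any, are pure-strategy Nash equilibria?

(Far-L, Left): Shop 2 can switch to Center (7 → 8). Not NE.
(Far-L, Center): Shop 1 can switch to Left (10 → 12). Not NE.
(Far-L, Right): Shop 1 can switch to Left (2 → 11). Not NE.
(Far-L, Far-R): Shop 1 can switch to Center (7 → 10). Not NE.
(Left, Left): Shop 1 can switch to Far-L (3 → 11). Not NE.
(Left, Center): Shop 2 can switch to Left (1 → 3). Not NE.
(Left, Right): Shop 1 gets 11, best alternative 9; Shop 2 gets 10, best alternative 6. No profitable deviation — NE.
(The remaining 9 profiles each have a profitable deviation by the same check.)

(Left, Right)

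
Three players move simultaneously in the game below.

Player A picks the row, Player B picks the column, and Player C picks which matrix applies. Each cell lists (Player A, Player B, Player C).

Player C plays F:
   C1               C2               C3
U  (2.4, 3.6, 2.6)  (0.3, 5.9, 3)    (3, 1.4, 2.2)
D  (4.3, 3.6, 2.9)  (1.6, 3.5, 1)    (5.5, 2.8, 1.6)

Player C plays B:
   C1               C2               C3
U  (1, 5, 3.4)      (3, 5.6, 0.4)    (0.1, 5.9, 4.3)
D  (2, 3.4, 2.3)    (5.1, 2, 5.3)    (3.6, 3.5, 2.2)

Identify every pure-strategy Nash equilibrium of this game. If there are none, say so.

Player A against (C1, F): payoffs 2.4, 4.3 → best response D.
Player A against (C1, B): payoffs 1, 2 → best response D.
Player A against (C2, F): payoffs 0.3, 1.6 → best response D.
Player A against (C2, B): payoffs 3, 5.1 → best response D.
Player A against (C3, F): payoffs 3, 5.5 → best response D.
Player A against (C3, B): payoffs 0.1, 3.6 → best response D.
Player B against (U, F): payoffs 3.6, 5.9, 1.4 → best response C2.
Player B against (U, B): payoffs 5, 5.6, 5.9 → best response C3.
Player B against (D, F): payoffs 3.6, 3.5, 2.8 → best response C1.
Player B against (D, B): payoffs 3.4, 2, 3.5 → best response C3.
Player C against (U, C1): payoffs 2.6, 3.4 → best response B.
Player C against (U, C2): payoffs 3, 0.4 → best response F.
Player C against (U, C3): payoffs 2.2, 4.3 → best response B.
Player C against (D, C1): payoffs 2.9, 2.3 → best response F.
Player C against (D, C2): payoffs 1, 5.3 → best response B.
Player C against (D, C3): payoffs 1.6, 2.2 → best response B.
Mutual best responses: (D, C1, F); (D, C3, B).

The pure Nash equilibria are (D, C1, F); (D, C3, B).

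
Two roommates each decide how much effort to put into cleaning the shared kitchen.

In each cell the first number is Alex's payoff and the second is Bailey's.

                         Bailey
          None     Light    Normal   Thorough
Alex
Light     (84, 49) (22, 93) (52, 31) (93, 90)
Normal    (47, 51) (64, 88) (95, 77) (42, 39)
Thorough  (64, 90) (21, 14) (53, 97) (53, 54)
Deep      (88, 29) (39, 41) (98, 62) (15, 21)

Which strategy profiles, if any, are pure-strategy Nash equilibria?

Alex against None: payoffs 84, 47, 64, 88 → best response Deep.
Alex against Light: payoffs 22, 64, 21, 39 → best response Normal.
Alex against Normal: payoffs 52, 95, 53, 98 → best response Deep.
Alex against Thorough: payoffs 93, 42, 53, 15 → best response Light.
Bailey against Light: payoffs 49, 93, 31, 90 → best response Light.
Bailey against Normal: payoffs 51, 88, 77, 39 → best response Light.
Bailey against Thorough: payoffs 90, 14, 97, 54 → best response Normal.
Bailey against Deep: payoffs 29, 41, 62, 21 → best response Normal.
Mutual best responses: (Normal, Light); (Deep, Normal).

The pure Nash equilibria are (Normal, Light); (Deep, Normal).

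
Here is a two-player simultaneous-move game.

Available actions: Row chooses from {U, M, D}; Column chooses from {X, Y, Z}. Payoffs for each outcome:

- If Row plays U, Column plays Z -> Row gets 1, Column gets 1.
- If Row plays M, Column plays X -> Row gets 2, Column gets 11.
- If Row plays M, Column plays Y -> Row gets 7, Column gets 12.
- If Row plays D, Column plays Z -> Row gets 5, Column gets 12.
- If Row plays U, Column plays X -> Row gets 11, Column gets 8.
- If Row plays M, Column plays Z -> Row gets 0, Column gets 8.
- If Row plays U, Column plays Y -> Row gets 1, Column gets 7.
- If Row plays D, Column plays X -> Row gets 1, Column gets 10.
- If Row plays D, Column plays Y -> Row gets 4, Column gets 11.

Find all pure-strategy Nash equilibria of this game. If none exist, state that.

For each strategy profile, look for a profitable unilateral deviation.
(U, X): Row gets 11, best alternative 2; Column gets 8, best alternative 7. No profitable deviation — NE.
(U, Y): Row can switch to M (1 → 7). Not NE.
(U, Z): Row can switch to D (1 → 5). Not NE.
(M, X): Row can switch to U (2 → 11). Not NE.
(M, Y): Row gets 7, best alternative 4; Column gets 12, best alternative 11. No profitable deviation — NE.
(M, Z): Row can switch to U (0 → 1). Not NE.
(D, X): Row can switch to U (1 → 11). Not NE.
(D, Y): Row can switch to M (4 → 7). Not NE.
(D, Z): Row gets 5, best alternative 1; Column gets 12, best alternative 11. No profitable deviation — NE.

Pure-strategy Nash equilibria: (U, X); (M, Y); (D, Z)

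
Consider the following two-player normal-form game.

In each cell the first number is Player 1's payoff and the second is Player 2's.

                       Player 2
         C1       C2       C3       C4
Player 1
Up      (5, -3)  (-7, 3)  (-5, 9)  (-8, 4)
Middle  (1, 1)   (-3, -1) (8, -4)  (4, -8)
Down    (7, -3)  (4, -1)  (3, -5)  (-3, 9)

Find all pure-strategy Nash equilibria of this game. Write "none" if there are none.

Check each profile: it is a Nash equilibrium iff no player can strictly gain by switching unilaterally.
(Up, C1): Player 1 can switch to Down (5 → 7). Not NE.
(Up, C2): Player 1 can switch to Middle (-7 → -3). Not NE.
(Up, C3): Player 1 can switch to Middle (-5 → 8). Not NE.
(Up, C4): Player 1 can switch to Middle (-8 → 4). Not NE.
(Middle, C1): Player 1 can switch to Up (1 → 5). Not NE.
(Middle, C2): Player 1 can switch to Down (-3 → 4). Not NE.
(Middle, C3): Player 2 can switch to C1 (-4 → 1). Not NE.
(Middle, C4): Player 2 can switch to C1 (-8 → 1). Not NE.
(The remaining 4 profiles each have a profitable deviation by the same check.)

none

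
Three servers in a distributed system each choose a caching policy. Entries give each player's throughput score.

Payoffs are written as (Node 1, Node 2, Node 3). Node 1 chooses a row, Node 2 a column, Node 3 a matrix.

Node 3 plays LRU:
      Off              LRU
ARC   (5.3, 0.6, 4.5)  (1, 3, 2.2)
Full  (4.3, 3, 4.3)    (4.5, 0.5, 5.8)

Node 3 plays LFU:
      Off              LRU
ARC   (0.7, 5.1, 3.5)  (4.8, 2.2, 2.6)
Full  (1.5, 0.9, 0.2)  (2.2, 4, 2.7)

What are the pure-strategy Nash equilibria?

none

Node 1 against (Off, LRU): payoffs 5.3, 4.3 → best response ARC.
Node 1 against (Off, LFU): payoffs 0.7, 1.5 → best response Full.
Node 1 against (LRU, LRU): payoffs 1, 4.5 → best response Full.
Node 1 against (LRU, LFU): payoffs 4.8, 2.2 → best response ARC.
Node 2 against (ARC, LRU): payoffs 0.6, 3 → best response LRU.
Node 2 against (ARC, LFU): payoffs 5.1, 2.2 → best response Off.
Node 2 against (Full, LRU): payoffs 3, 0.5 → best response Off.
Node 2 against (Full, LFU): payoffs 0.9, 4 → best response LRU.
Node 3 against (ARC, Off): payoffs 4.5, 3.5 → best response LRU.
Node 3 against (ARC, LRU): payoffs 2.2, 2.6 → best response LFU.
Node 3 against (Full, Off): payoffs 4.3, 0.2 → best response LRU.
Node 3 against (Full, LRU): payoffs 5.8, 2.7 → best response LRU.
No profile is a mutual best response for all players.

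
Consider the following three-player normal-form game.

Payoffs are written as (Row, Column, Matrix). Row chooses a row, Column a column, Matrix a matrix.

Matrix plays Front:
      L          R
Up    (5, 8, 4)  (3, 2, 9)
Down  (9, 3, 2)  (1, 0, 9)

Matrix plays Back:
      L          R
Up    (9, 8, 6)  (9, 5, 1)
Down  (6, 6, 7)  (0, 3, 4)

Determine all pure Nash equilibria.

Row against (L, Front): payoffs 5, 9 → best response Down.
Row against (L, Back): payoffs 9, 6 → best response Up.
Row against (R, Front): payoffs 3, 1 → best response Up.
Row against (R, Back): payoffs 9, 0 → best response Up.
Column against (Up, Front): payoffs 8, 2 → best response L.
Column against (Up, Back): payoffs 8, 5 → best response L.
Column against (Down, Front): payoffs 3, 0 → best response L.
Column against (Down, Back): payoffs 6, 3 → best response L.
Matrix against (Up, L): payoffs 4, 6 → best response Back.
Matrix against (Up, R): payoffs 9, 1 → best response Front.
Matrix against (Down, L): payoffs 2, 7 → best response Back.
Matrix against (Down, R): payoffs 9, 4 → best response Front.
Mutual best responses: (Up, L, Back).

The unique pure-strategy Nash equilibrium is (Up, L, Back).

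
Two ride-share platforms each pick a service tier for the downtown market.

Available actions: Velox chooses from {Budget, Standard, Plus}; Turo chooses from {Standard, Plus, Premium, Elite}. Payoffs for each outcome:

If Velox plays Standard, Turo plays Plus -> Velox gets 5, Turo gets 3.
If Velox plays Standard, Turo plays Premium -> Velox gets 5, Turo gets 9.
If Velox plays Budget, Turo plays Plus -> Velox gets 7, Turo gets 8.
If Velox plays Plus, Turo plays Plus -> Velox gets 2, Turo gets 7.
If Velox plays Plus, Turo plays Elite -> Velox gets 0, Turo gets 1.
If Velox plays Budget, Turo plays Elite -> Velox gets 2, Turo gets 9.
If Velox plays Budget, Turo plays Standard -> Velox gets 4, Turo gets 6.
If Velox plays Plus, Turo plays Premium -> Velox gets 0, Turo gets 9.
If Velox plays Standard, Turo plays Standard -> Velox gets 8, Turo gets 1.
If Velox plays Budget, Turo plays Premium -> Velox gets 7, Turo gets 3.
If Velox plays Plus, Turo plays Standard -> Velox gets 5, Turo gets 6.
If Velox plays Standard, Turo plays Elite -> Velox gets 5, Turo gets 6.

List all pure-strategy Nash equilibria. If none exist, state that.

(Budget, Standard): Velox can switch to Standard (4 → 8). Not NE.
(Budget, Plus): Turo can switch to Elite (8 → 9). Not NE.
(Budget, Premium): Turo can switch to Standard (3 → 6). Not NE.
(Budget, Elite): Velox can switch to Standard (2 → 5). Not NE.
(Standard, Standard): Turo can switch to Plus (1 → 3). Not NE.
(Standard, Plus): Velox can switch to Budget (5 → 7). Not NE.
(Standard, Premium): Velox can switch to Budget (5 → 7). Not NE.
(Standard, Elite): Turo can switch to Premium (6 → 9). Not NE.
(The remaining 4 profiles each have a profitable deviation by the same check.)

This game has no pure Nash equilibrium.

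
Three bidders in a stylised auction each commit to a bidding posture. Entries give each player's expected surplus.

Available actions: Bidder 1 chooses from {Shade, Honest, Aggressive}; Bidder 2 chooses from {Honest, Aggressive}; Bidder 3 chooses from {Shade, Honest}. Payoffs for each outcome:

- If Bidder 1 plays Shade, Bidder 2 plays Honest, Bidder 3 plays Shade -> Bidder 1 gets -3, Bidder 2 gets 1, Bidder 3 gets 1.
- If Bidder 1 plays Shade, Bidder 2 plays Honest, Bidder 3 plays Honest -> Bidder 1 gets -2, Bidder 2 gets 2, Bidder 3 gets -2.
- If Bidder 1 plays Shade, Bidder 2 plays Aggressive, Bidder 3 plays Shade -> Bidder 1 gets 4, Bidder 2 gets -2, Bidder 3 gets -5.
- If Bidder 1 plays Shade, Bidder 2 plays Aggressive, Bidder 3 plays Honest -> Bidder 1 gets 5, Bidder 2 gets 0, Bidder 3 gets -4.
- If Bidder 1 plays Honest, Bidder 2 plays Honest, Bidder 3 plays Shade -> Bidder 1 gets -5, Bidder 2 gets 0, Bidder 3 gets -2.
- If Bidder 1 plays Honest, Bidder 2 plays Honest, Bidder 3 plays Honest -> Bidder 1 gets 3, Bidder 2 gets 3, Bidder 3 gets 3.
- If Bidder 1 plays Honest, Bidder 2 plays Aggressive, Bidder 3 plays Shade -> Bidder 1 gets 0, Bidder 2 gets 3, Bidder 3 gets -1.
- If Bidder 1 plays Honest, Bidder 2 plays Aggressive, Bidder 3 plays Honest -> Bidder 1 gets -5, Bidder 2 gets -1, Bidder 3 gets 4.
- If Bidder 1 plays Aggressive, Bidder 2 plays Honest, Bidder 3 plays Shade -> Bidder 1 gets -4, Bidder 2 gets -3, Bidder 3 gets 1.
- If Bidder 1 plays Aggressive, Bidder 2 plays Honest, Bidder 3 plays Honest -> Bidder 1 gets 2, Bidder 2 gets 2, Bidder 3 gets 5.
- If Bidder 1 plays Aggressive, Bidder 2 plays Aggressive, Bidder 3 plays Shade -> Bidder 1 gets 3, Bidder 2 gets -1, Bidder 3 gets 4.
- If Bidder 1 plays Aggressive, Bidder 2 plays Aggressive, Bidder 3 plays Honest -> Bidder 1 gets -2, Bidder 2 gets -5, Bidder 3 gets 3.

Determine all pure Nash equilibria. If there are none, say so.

Pure-strategy Nash equilibria: (Shade, Honest, Shade) and (Honest, Honest, Honest)

(Shade, Honest, Shade): Bidder 1 gets -3, best alternative -4; Bidder 2 gets 1, best alternative -2; Bidder 3 gets 1, best alternative -2. No profitable deviation — NE.
(Shade, Honest, Honest): Bidder 1 can switch to Honest (-2 → 3). Not NE.
(Shade, Aggressive, Shade): Bidder 2 can switch to Honest (-2 → 1). Not NE.
(Shade, Aggressive, Honest): Bidder 2 can switch to Honest (0 → 2). Not NE.
(Honest, Honest, Shade): Bidder 1 can switch to Shade (-5 → -3). Not NE.
(Honest, Honest, Honest): Bidder 1 gets 3, best alternative 2; Bidder 2 gets 3, best alternative -1; Bidder 3 gets 3, best alternative -2. No profitable deviation — NE.
(Honest, Aggressive, Shade): Bidder 1 can switch to Shade (0 → 4). Not NE.
(Honest, Aggressive, Honest): Bidder 1 can switch to Shade (-5 → 5). Not NE.
(Aggressive, Honest, Shade): Bidder 1 can switch to Shade (-4 → -3). Not NE.
(Aggressive, Honest, Honest): Bidder 1 can switch to Honest (2 → 3). Not NE.
(Aggressive, Aggressive, Shade): Bidder 1 can switch to Shade (3 → 4). Not NE.
(Aggressive, Aggressive, Honest): Bidder 1 can switch to Shade (-2 → 5). Not NE.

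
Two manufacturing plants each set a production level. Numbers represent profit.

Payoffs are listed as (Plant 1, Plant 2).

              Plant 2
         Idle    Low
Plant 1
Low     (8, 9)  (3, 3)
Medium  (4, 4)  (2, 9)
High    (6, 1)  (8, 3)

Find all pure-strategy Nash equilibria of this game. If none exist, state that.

(Low, Idle): Plant 1 gets 8, best alternative 6; Plant 2 gets 9, best alternative 3. No profitable deviation — NE.
(Low, Low): Plant 1 can switch to High (3 → 8). Not NE.
(Medium, Idle): Plant 1 can switch to Low (4 → 8). Not NE.
(Medium, Low): Plant 1 can switch to Low (2 → 3). Not NE.
(High, Idle): Plant 1 can switch to Low (6 → 8). Not NE.
(High, Low): Plant 1 gets 8, best alternative 3; Plant 2 gets 3, best alternative 1. No profitable deviation — NE.

Pure-strategy Nash equilibria: (Low, Idle), (High, Low)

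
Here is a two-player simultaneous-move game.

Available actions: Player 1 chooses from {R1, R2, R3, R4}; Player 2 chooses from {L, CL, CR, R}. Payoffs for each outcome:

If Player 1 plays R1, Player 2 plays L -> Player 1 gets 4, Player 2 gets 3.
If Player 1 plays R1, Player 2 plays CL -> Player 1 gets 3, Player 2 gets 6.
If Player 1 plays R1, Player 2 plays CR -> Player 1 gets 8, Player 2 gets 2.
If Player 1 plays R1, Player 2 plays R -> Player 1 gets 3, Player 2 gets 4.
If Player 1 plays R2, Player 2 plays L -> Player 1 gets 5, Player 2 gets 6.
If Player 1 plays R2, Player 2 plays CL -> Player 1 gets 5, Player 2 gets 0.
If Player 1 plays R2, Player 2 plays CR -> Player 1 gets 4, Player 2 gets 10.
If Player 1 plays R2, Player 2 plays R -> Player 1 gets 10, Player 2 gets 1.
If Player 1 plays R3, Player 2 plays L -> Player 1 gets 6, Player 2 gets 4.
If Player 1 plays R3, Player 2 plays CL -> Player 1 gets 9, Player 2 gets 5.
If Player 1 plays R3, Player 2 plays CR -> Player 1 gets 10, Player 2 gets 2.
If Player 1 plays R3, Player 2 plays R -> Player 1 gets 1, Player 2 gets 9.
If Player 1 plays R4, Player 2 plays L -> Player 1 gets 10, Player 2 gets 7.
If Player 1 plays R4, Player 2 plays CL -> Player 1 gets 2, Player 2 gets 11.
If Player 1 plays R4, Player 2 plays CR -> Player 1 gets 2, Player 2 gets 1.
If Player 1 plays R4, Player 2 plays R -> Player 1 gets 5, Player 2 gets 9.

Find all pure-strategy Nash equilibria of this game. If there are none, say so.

There is no pure-strategy Nash equilibrium.

Player 1 against L: payoffs 4, 5, 6, 10 → best response R4.
Player 1 against CL: payoffs 3, 5, 9, 2 → best response R3.
Player 1 against CR: payoffs 8, 4, 10, 2 → best response R3.
Player 1 against R: payoffs 3, 10, 1, 5 → best response R2.
Player 2 against R1: payoffs 3, 6, 2, 4 → best response CL.
Player 2 against R2: payoffs 6, 0, 10, 1 → best response CR.
Player 2 against R3: payoffs 4, 5, 2, 9 → best response R.
Player 2 against R4: payoffs 7, 11, 1, 9 → best response CL.
No profile is a mutual best response for all players.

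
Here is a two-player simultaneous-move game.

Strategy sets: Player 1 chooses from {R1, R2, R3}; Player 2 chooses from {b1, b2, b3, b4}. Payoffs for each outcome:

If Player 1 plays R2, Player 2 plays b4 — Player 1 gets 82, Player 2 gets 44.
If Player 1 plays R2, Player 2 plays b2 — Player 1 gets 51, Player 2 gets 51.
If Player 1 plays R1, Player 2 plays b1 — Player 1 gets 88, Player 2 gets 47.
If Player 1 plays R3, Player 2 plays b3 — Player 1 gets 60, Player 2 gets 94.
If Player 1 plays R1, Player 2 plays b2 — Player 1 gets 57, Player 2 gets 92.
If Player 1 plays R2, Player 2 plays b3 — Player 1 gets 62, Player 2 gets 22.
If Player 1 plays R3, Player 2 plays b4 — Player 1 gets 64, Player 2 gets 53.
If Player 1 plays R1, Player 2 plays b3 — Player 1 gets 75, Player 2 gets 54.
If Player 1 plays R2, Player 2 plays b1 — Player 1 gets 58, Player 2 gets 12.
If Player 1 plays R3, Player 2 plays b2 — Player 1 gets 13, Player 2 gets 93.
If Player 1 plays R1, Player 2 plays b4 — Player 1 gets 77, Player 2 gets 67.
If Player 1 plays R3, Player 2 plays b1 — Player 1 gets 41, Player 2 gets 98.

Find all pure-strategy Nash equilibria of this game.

Player 1 against b1: payoffs 88, 58, 41 → best response R1.
Player 1 against b2: payoffs 57, 51, 13 → best response R1.
Player 1 against b3: payoffs 75, 62, 60 → best response R1.
Player 1 against b4: payoffs 77, 82, 64 → best response R2.
Player 2 against R1: payoffs 47, 92, 54, 67 → best response b2.
Player 2 against R2: payoffs 12, 51, 22, 44 → best response b2.
Player 2 against R3: payoffs 98, 93, 94, 53 → best response b1.
Mutual best responses: (R1, b2).

The unique pure-strategy Nash equilibrium is (R1, b2).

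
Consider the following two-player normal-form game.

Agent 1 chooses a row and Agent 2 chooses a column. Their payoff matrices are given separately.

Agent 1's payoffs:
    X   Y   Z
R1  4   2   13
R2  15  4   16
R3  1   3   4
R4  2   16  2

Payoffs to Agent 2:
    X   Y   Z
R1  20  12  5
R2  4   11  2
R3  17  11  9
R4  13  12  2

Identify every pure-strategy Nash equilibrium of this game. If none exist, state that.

There is no pure-strategy Nash equilibrium.

Check each profile: it is a Nash equilibrium iff no player can strictly gain by switching unilaterally.
(R1, X): Agent 1 can switch to R2 (4 → 15). Not NE.
(R1, Y): Agent 1 can switch to R2 (2 → 4). Not NE.
(R1, Z): Agent 1 can switch to R2 (13 → 16). Not NE.
(R2, X): Agent 2 can switch to Y (4 → 11). Not NE.
(R2, Y): Agent 1 can switch to R4 (4 → 16). Not NE.
(R2, Z): Agent 2 can switch to X (2 → 4). Not NE.
(R3, X): Agent 1 can switch to R1 (1 → 4). Not NE.
(R3, Y): Agent 1 can switch to R2 (3 → 4). Not NE.
(The remaining 4 profiles each have a profitable deviation by the same check.)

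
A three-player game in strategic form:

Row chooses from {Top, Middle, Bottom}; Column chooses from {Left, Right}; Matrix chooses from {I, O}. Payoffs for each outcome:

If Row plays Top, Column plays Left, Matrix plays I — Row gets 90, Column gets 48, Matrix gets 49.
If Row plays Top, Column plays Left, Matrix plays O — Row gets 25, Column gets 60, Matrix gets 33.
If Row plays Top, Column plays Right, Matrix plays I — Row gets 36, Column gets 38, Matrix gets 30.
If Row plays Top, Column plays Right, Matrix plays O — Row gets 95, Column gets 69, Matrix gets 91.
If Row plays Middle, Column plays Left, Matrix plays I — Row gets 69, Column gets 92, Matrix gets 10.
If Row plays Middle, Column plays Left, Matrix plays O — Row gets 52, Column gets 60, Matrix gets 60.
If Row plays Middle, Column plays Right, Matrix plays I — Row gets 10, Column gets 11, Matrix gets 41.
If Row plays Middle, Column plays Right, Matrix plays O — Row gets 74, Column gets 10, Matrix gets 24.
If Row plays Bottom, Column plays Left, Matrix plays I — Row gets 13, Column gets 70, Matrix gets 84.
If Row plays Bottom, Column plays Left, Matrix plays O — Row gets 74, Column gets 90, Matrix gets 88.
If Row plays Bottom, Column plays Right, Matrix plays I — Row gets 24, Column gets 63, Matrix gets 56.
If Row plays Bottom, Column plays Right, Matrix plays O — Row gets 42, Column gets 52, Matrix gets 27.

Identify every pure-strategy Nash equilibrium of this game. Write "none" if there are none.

(Top, Left, I): Row gets 90, best alternative 69; Column gets 48, best alternative 38; Matrix gets 49, best alternative 33. No profitable deviation — NE.
(Top, Left, O): Row can switch to Middle (25 → 52). Not NE.
(Top, Right, I): Column can switch to Left (38 → 48). Not NE.
(Top, Right, O): Row gets 95, best alternative 74; Column gets 69, best alternative 60; Matrix gets 91, best alternative 30. No profitable deviation — NE.
(Middle, Left, I): Row can switch to Top (69 → 90). Not NE.
(Middle, Left, O): Row can switch to Bottom (52 → 74). Not NE.
(Middle, Right, I): Row can switch to Top (10 → 36). Not NE.
(Middle, Right, O): Row can switch to Top (74 → 95). Not NE.
(Bottom, Left, O): Row gets 74, best alternative 52; Column gets 90, best alternative 52; Matrix gets 88, best alternative 84. No profitable deviation — NE.
(The remaining 3 profiles each have a profitable deviation by the same check.)

The pure Nash equilibria are (Top, Left, I), (Top, Right, O), (Bottom, Left, O).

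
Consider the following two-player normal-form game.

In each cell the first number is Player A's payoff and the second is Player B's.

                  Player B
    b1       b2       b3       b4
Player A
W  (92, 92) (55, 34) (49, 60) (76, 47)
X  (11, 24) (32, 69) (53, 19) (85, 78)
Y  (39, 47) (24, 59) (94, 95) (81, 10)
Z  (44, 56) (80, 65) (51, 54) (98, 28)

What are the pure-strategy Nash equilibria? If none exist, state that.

(W, b1); (Y, b3); (Z, b2)

For each player, find the best response to each opponent profile; mutual best responses are the pure NE.
Player A against b1: payoffs 92, 11, 39, 44 → best response W.
Player A against b2: payoffs 55, 32, 24, 80 → best response Z.
Player A against b3: payoffs 49, 53, 94, 51 → best response Y.
Player A against b4: payoffs 76, 85, 81, 98 → best response Z.
Player B against W: payoffs 92, 34, 60, 47 → best response b1.
Player B against X: payoffs 24, 69, 19, 78 → best response b4.
Player B against Y: payoffs 47, 59, 95, 10 → best response b3.
Player B against Z: payoffs 56, 65, 54, 28 → best response b2.
Mutual best responses: (W, b1); (Y, b3); (Z, b2).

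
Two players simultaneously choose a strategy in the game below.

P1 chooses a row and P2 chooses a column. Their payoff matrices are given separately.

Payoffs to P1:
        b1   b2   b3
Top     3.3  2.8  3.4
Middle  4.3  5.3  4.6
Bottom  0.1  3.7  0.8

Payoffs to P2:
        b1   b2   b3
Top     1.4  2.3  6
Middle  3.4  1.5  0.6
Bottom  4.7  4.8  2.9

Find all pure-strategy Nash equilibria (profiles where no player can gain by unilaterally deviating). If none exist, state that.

(Top, b1): P1 can switch to Middle (3.3 → 4.3). Not NE.
(Top, b2): P1 can switch to Middle (2.8 → 5.3). Not NE.
(Top, b3): P1 can switch to Middle (3.4 → 4.6). Not NE.
(Middle, b1): P1 gets 4.3, best alternative 3.3; P2 gets 3.4, best alternative 1.5. No profitable deviation — NE.
(Middle, b2): P2 can switch to b1 (1.5 → 3.4). Not NE.
(Middle, b3): P2 can switch to b1 (0.6 → 3.4). Not NE.
(Bottom, b1): P1 can switch to Top (0.1 → 3.3). Not NE.
(Bottom, b2): P1 can switch to Middle (3.7 → 5.3). Not NE.
(Bottom, b3): P1 can switch to Top (0.8 → 3.4). Not NE.

The unique pure-strategy Nash equilibrium is (Middle, b1).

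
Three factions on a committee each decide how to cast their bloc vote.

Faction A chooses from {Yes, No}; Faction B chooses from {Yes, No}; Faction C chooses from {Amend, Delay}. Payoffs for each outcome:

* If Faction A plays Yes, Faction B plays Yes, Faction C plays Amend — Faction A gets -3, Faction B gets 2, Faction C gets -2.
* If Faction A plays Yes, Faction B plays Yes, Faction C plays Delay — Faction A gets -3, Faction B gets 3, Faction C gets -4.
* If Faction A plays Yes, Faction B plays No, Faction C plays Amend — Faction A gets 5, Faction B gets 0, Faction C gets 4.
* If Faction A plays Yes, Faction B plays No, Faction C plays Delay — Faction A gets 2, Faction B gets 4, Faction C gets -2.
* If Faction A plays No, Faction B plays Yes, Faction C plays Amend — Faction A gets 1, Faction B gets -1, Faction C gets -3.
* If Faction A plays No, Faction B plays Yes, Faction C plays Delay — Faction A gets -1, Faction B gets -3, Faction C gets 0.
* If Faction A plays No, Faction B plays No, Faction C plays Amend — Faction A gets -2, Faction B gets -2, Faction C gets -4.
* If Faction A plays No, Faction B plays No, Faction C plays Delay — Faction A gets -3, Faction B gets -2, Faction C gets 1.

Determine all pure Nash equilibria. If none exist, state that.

none

Mark each player's best response to every combination of opponents' strategies; a profile where every player is best-responding is a pure Nash equilibrium.
Faction A against (Yes, Amend): payoffs -3, 1 → best response No.
Faction A against (Yes, Delay): payoffs -3, -1 → best response No.
Faction A against (No, Amend): payoffs 5, -2 → best response Yes.
Faction A against (No, Delay): payoffs 2, -3 → best response Yes.
Faction B against (Yes, Amend): payoffs 2, 0 → best response Yes.
Faction B against (Yes, Delay): payoffs 3, 4 → best response No.
Faction B against (No, Amend): payoffs -1, -2 → best response Yes.
Faction B against (No, Delay): payoffs -3, -2 → best response No.
Faction C against (Yes, Yes): payoffs -2, -4 → best response Amend.
Faction C against (Yes, No): payoffs 4, -2 → best response Amend.
Faction C against (No, Yes): payoffs -3, 0 → best response Delay.
Faction C against (No, No): payoffs -4, 1 → best response Delay.
No profile is a mutual best response for all players.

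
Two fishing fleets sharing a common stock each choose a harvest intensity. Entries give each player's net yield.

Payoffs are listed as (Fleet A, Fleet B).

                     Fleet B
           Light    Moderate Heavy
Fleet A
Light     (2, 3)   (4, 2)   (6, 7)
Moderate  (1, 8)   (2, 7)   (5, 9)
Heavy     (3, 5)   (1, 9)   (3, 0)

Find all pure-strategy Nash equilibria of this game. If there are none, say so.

Mark each player's best response to every combination of opponents' strategies; a profile where every player is best-responding is a pure Nash equilibrium.
Fleet A against Light: payoffs 2, 1, 3 → best response Heavy.
Fleet A against Moderate: payoffs 4, 2, 1 → best response Light.
Fleet A against Heavy: payoffs 6, 5, 3 → best response Light.
Fleet B against Light: payoffs 3, 2, 7 → best response Heavy.
Fleet B against Moderate: payoffs 8, 7, 9 → best response Heavy.
Fleet B against Heavy: payoffs 5, 9, 0 → best response Moderate.
Mutual best responses: (Light, Heavy).

Pure NE: (Light, Heavy)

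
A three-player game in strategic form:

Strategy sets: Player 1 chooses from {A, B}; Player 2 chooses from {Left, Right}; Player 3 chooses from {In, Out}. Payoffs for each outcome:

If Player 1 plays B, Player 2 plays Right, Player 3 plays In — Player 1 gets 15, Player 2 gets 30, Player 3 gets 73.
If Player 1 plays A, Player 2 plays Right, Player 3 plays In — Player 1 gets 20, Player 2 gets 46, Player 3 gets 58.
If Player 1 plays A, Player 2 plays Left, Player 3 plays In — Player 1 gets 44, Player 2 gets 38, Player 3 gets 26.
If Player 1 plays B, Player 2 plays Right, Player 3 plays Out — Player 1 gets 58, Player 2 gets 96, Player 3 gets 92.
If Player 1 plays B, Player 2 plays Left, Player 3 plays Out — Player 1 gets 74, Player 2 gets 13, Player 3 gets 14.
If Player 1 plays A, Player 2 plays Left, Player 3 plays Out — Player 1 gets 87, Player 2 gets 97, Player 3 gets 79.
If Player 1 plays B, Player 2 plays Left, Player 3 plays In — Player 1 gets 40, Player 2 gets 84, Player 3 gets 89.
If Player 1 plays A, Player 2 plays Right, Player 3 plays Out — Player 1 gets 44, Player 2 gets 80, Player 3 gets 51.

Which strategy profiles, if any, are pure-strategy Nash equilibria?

(A, Left, Out); (A, Right, In); (B, Right, Out)

(A, Left, In): Player 2 can switch to Right (38 → 46). Not NE.
(A, Left, Out): Player 1 gets 87, best alternative 74; Player 2 gets 97, best alternative 80; Player 3 gets 79, best alternative 26. No profitable deviation — NE.
(A, Right, In): Player 1 gets 20, best alternative 15; Player 2 gets 46, best alternative 38; Player 3 gets 58, best alternative 51. No profitable deviation — NE.
(A, Right, Out): Player 1 can switch to B (44 → 58). Not NE.
(B, Left, In): Player 1 can switch to A (40 → 44). Not NE.
(B, Left, Out): Player 1 can switch to A (74 → 87). Not NE.
(B, Right, In): Player 1 can switch to A (15 → 20). Not NE.
(B, Right, Out): Player 1 gets 58, best alternative 44; Player 2 gets 96, best alternative 13; Player 3 gets 92, best alternative 73. No profitable deviation — NE.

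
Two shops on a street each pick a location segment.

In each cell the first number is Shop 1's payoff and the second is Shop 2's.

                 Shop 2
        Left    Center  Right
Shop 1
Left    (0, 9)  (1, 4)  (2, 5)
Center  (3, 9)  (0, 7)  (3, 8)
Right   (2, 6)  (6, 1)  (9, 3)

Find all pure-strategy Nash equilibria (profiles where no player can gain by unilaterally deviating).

Pure NE: (Center, Left)

Shop 1 against Left: payoffs 0, 3, 2 → best response Center.
Shop 1 against Center: payoffs 1, 0, 6 → best response Right.
Shop 1 against Right: payoffs 2, 3, 9 → best response Right.
Shop 2 against Left: payoffs 9, 4, 5 → best response Left.
Shop 2 against Center: payoffs 9, 7, 8 → best response Left.
Shop 2 against Right: payoffs 6, 1, 3 → best response Left.
Mutual best responses: (Center, Left).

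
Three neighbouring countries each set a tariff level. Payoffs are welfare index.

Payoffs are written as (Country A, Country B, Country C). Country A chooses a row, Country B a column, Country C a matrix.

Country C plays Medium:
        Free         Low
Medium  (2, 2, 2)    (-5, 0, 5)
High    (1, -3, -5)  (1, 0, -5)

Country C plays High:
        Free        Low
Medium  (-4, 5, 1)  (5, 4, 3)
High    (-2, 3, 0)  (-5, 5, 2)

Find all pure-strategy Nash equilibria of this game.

(Medium, Free, Medium)

(Medium, Free, Medium): Country A gets 2, best alternative 1; Country B gets 2, best alternative 0; Country C gets 2, best alternative 1. No profitable deviation — NE.
(Medium, Free, High): Country A can switch to High (-4 → -2). Not NE.
(Medium, Low, Medium): Country A can switch to High (-5 → 1). Not NE.
(Medium, Low, High): Country B can switch to Free (4 → 5). Not NE.
(High, Free, Medium): Country A can switch to Medium (1 → 2). Not NE.
(High, Free, High): Country B can switch to Low (3 → 5). Not NE.
(High, Low, Medium): Country C can switch to High (-5 → 2). Not NE.
(The remaining 1 profile has a profitable deviation by the same check.)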